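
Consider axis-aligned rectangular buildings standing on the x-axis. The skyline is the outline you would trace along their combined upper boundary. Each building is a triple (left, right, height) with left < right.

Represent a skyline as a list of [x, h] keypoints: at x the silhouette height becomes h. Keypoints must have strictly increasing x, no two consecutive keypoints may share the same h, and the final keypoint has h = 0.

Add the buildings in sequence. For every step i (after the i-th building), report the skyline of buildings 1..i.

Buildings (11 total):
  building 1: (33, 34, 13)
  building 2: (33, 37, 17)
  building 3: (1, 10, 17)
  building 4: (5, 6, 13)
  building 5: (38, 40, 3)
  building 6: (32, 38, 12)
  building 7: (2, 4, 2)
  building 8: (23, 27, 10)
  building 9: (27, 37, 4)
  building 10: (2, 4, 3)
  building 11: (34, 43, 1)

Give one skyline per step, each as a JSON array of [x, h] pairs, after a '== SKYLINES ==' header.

== SKYLINES ==
[[33,13],[34,0]]
[[33,17],[37,0]]
[[1,17],[10,0],[33,17],[37,0]]
[[1,17],[10,0],[33,17],[37,0]]
[[1,17],[10,0],[33,17],[37,0],[38,3],[40,0]]
[[1,17],[10,0],[32,12],[33,17],[37,12],[38,3],[40,0]]
[[1,17],[10,0],[32,12],[33,17],[37,12],[38,3],[40,0]]
[[1,17],[10,0],[23,10],[27,0],[32,12],[33,17],[37,12],[38,3],[40,0]]
[[1,17],[10,0],[23,10],[27,4],[32,12],[33,17],[37,12],[38,3],[40,0]]
[[1,17],[10,0],[23,10],[27,4],[32,12],[33,17],[37,12],[38,3],[40,0]]
[[1,17],[10,0],[23,10],[27,4],[32,12],[33,17],[37,12],[38,3],[40,1],[43,0]]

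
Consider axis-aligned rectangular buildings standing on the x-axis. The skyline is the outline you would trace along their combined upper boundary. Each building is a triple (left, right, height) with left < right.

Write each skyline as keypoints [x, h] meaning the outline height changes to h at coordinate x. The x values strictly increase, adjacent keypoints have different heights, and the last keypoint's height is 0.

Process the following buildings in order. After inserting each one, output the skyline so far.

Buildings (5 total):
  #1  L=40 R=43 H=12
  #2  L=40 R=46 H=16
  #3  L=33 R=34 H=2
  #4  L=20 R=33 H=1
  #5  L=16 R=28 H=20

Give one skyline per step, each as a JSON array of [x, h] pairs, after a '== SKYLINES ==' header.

== SKYLINES ==
[[40,12],[43,0]]
[[40,16],[46,0]]
[[33,2],[34,0],[40,16],[46,0]]
[[20,1],[33,2],[34,0],[40,16],[46,0]]
[[16,20],[28,1],[33,2],[34,0],[40,16],[46,0]]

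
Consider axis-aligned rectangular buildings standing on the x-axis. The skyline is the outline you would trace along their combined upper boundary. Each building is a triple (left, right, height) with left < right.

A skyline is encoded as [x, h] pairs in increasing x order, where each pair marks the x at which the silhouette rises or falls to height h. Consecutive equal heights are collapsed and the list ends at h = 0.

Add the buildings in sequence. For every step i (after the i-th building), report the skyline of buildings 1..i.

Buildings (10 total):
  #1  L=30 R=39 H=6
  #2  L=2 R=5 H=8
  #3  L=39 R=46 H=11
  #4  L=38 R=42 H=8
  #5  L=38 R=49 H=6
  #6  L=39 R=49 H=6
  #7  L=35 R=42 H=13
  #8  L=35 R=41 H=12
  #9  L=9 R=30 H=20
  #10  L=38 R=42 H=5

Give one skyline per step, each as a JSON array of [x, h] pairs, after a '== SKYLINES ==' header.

== SKYLINES ==
[[30,6],[39,0]]
[[2,8],[5,0],[30,6],[39,0]]
[[2,8],[5,0],[30,6],[39,11],[46,0]]
[[2,8],[5,0],[30,6],[38,8],[39,11],[46,0]]
[[2,8],[5,0],[30,6],[38,8],[39,11],[46,6],[49,0]]
[[2,8],[5,0],[30,6],[38,8],[39,11],[46,6],[49,0]]
[[2,8],[5,0],[30,6],[35,13],[42,11],[46,6],[49,0]]
[[2,8],[5,0],[30,6],[35,13],[42,11],[46,6],[49,0]]
[[2,8],[5,0],[9,20],[30,6],[35,13],[42,11],[46,6],[49,0]]
[[2,8],[5,0],[9,20],[30,6],[35,13],[42,11],[46,6],[49,0]]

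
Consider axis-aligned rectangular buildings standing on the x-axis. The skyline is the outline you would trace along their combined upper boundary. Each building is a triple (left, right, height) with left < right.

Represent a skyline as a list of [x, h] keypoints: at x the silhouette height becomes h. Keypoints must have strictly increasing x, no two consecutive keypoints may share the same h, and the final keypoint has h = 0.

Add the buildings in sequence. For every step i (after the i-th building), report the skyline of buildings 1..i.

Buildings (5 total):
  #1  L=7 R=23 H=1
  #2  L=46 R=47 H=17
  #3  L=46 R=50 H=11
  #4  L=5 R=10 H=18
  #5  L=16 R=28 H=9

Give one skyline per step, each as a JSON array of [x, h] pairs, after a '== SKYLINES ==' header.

== SKYLINES ==
[[7,1],[23,0]]
[[7,1],[23,0],[46,17],[47,0]]
[[7,1],[23,0],[46,17],[47,11],[50,0]]
[[5,18],[10,1],[23,0],[46,17],[47,11],[50,0]]
[[5,18],[10,1],[16,9],[28,0],[46,17],[47,11],[50,0]]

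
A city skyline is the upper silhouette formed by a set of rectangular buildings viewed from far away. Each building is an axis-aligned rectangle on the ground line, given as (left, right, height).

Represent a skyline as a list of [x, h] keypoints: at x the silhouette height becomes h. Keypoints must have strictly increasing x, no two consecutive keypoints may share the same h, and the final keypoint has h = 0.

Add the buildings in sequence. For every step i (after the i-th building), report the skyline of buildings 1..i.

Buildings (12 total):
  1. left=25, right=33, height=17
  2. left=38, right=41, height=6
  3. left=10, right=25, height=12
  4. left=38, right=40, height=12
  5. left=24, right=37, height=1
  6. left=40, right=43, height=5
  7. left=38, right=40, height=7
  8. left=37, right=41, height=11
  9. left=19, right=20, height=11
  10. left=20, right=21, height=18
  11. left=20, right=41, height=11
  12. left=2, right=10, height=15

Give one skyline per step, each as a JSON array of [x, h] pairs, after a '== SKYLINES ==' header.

== SKYLINES ==
[[25,17],[33,0]]
[[25,17],[33,0],[38,6],[41,0]]
[[10,12],[25,17],[33,0],[38,6],[41,0]]
[[10,12],[25,17],[33,0],[38,12],[40,6],[41,0]]
[[10,12],[25,17],[33,1],[37,0],[38,12],[40,6],[41,0]]
[[10,12],[25,17],[33,1],[37,0],[38,12],[40,6],[41,5],[43,0]]
[[10,12],[25,17],[33,1],[37,0],[38,12],[40,6],[41,5],[43,0]]
[[10,12],[25,17],[33,1],[37,11],[38,12],[40,11],[41,5],[43,0]]
[[10,12],[25,17],[33,1],[37,11],[38,12],[40,11],[41,5],[43,0]]
[[10,12],[20,18],[21,12],[25,17],[33,1],[37,11],[38,12],[40,11],[41,5],[43,0]]
[[10,12],[20,18],[21,12],[25,17],[33,11],[38,12],[40,11],[41,5],[43,0]]
[[2,15],[10,12],[20,18],[21,12],[25,17],[33,11],[38,12],[40,11],[41,5],[43,0]]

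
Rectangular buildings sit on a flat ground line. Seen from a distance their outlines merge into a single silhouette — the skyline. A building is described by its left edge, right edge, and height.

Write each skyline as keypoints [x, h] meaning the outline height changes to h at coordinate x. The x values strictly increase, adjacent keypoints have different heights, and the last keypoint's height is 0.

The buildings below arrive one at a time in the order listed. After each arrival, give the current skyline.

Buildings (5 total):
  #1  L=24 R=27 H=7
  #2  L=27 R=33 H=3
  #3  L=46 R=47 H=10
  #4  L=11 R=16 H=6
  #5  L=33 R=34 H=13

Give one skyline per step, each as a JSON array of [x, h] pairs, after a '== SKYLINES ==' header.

== SKYLINES ==
[[24,7],[27,0]]
[[24,7],[27,3],[33,0]]
[[24,7],[27,3],[33,0],[46,10],[47,0]]
[[11,6],[16,0],[24,7],[27,3],[33,0],[46,10],[47,0]]
[[11,6],[16,0],[24,7],[27,3],[33,13],[34,0],[46,10],[47,0]]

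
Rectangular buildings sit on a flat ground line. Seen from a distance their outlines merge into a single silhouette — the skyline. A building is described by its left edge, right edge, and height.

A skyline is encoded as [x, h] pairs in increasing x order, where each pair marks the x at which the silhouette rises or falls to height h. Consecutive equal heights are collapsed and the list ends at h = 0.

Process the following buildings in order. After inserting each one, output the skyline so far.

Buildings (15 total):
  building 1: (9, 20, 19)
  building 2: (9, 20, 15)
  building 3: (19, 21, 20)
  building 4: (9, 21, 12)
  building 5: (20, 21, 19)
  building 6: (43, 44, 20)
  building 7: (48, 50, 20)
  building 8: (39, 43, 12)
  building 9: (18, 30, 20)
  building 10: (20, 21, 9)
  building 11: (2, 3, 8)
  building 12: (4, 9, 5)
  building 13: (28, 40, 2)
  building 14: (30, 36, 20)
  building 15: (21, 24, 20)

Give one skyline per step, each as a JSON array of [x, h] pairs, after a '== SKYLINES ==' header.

== SKYLINES ==
[[9,19],[20,0]]
[[9,19],[20,0]]
[[9,19],[19,20],[21,0]]
[[9,19],[19,20],[21,0]]
[[9,19],[19,20],[21,0]]
[[9,19],[19,20],[21,0],[43,20],[44,0]]
[[9,19],[19,20],[21,0],[43,20],[44,0],[48,20],[50,0]]
[[9,19],[19,20],[21,0],[39,12],[43,20],[44,0],[48,20],[50,0]]
[[9,19],[18,20],[30,0],[39,12],[43,20],[44,0],[48,20],[50,0]]
[[9,19],[18,20],[30,0],[39,12],[43,20],[44,0],[48,20],[50,0]]
[[2,8],[3,0],[9,19],[18,20],[30,0],[39,12],[43,20],[44,0],[48,20],[50,0]]
[[2,8],[3,0],[4,5],[9,19],[18,20],[30,0],[39,12],[43,20],[44,0],[48,20],[50,0]]
[[2,8],[3,0],[4,5],[9,19],[18,20],[30,2],[39,12],[43,20],[44,0],[48,20],[50,0]]
[[2,8],[3,0],[4,5],[9,19],[18,20],[36,2],[39,12],[43,20],[44,0],[48,20],[50,0]]
[[2,8],[3,0],[4,5],[9,19],[18,20],[36,2],[39,12],[43,20],[44,0],[48,20],[50,0]]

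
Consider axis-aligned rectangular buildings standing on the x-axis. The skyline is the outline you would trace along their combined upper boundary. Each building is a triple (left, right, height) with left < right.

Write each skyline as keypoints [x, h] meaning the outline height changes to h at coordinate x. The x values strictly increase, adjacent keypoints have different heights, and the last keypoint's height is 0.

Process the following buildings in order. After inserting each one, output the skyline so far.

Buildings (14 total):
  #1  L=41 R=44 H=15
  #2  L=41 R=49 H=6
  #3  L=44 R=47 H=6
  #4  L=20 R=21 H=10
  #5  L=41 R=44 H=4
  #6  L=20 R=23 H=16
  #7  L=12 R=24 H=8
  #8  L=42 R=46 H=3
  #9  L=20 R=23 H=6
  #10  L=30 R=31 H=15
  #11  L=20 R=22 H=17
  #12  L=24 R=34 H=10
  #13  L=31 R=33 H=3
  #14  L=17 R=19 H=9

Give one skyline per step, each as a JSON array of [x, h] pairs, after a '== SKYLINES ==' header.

== SKYLINES ==
[[41,15],[44,0]]
[[41,15],[44,6],[49,0]]
[[41,15],[44,6],[49,0]]
[[20,10],[21,0],[41,15],[44,6],[49,0]]
[[20,10],[21,0],[41,15],[44,6],[49,0]]
[[20,16],[23,0],[41,15],[44,6],[49,0]]
[[12,8],[20,16],[23,8],[24,0],[41,15],[44,6],[49,0]]
[[12,8],[20,16],[23,8],[24,0],[41,15],[44,6],[49,0]]
[[12,8],[20,16],[23,8],[24,0],[41,15],[44,6],[49,0]]
[[12,8],[20,16],[23,8],[24,0],[30,15],[31,0],[41,15],[44,6],[49,0]]
[[12,8],[20,17],[22,16],[23,8],[24,0],[30,15],[31,0],[41,15],[44,6],[49,0]]
[[12,8],[20,17],[22,16],[23,8],[24,10],[30,15],[31,10],[34,0],[41,15],[44,6],[49,0]]
[[12,8],[20,17],[22,16],[23,8],[24,10],[30,15],[31,10],[34,0],[41,15],[44,6],[49,0]]
[[12,8],[17,9],[19,8],[20,17],[22,16],[23,8],[24,10],[30,15],[31,10],[34,0],[41,15],[44,6],[49,0]]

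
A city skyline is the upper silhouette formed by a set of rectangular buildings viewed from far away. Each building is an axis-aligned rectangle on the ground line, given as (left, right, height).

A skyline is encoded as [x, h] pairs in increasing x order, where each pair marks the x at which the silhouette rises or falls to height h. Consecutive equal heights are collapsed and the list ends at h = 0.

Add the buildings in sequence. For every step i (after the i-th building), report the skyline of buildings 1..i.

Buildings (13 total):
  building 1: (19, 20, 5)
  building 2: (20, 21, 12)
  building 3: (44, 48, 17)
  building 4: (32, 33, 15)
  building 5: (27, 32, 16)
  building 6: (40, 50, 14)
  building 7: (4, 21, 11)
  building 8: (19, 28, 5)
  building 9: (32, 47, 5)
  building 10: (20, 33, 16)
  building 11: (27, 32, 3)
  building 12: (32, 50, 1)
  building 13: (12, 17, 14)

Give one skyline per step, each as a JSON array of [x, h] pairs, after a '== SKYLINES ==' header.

== SKYLINES ==
[[19,5],[20,0]]
[[19,5],[20,12],[21,0]]
[[19,5],[20,12],[21,0],[44,17],[48,0]]
[[19,5],[20,12],[21,0],[32,15],[33,0],[44,17],[48,0]]
[[19,5],[20,12],[21,0],[27,16],[32,15],[33,0],[44,17],[48,0]]
[[19,5],[20,12],[21,0],[27,16],[32,15],[33,0],[40,14],[44,17],[48,14],[50,0]]
[[4,11],[20,12],[21,0],[27,16],[32,15],[33,0],[40,14],[44,17],[48,14],[50,0]]
[[4,11],[20,12],[21,5],[27,16],[32,15],[33,0],[40,14],[44,17],[48,14],[50,0]]
[[4,11],[20,12],[21,5],[27,16],[32,15],[33,5],[40,14],[44,17],[48,14],[50,0]]
[[4,11],[20,16],[33,5],[40,14],[44,17],[48,14],[50,0]]
[[4,11],[20,16],[33,5],[40,14],[44,17],[48,14],[50,0]]
[[4,11],[20,16],[33,5],[40,14],[44,17],[48,14],[50,0]]
[[4,11],[12,14],[17,11],[20,16],[33,5],[40,14],[44,17],[48,14],[50,0]]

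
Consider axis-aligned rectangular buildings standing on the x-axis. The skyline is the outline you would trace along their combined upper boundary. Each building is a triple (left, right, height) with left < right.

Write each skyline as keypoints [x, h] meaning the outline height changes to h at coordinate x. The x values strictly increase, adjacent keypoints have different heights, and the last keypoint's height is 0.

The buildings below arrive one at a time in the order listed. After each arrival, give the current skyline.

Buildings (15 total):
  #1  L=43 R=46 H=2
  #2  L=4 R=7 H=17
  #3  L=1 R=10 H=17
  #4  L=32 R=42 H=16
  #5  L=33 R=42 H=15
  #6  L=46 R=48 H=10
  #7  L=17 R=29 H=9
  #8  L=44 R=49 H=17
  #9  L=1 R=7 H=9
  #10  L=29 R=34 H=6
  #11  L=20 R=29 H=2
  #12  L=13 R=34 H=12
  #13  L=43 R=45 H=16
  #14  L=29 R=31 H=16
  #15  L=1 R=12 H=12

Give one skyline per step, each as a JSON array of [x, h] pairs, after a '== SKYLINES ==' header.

== SKYLINES ==
[[43,2],[46,0]]
[[4,17],[7,0],[43,2],[46,0]]
[[1,17],[10,0],[43,2],[46,0]]
[[1,17],[10,0],[32,16],[42,0],[43,2],[46,0]]
[[1,17],[10,0],[32,16],[42,0],[43,2],[46,0]]
[[1,17],[10,0],[32,16],[42,0],[43,2],[46,10],[48,0]]
[[1,17],[10,0],[17,9],[29,0],[32,16],[42,0],[43,2],[46,10],[48,0]]
[[1,17],[10,0],[17,9],[29,0],[32,16],[42,0],[43,2],[44,17],[49,0]]
[[1,17],[10,0],[17,9],[29,0],[32,16],[42,0],[43,2],[44,17],[49,0]]
[[1,17],[10,0],[17,9],[29,6],[32,16],[42,0],[43,2],[44,17],[49,0]]
[[1,17],[10,0],[17,9],[29,6],[32,16],[42,0],[43,2],[44,17],[49,0]]
[[1,17],[10,0],[13,12],[32,16],[42,0],[43,2],[44,17],[49,0]]
[[1,17],[10,0],[13,12],[32,16],[42,0],[43,16],[44,17],[49,0]]
[[1,17],[10,0],[13,12],[29,16],[31,12],[32,16],[42,0],[43,16],[44,17],[49,0]]
[[1,17],[10,12],[12,0],[13,12],[29,16],[31,12],[32,16],[42,0],[43,16],[44,17],[49,0]]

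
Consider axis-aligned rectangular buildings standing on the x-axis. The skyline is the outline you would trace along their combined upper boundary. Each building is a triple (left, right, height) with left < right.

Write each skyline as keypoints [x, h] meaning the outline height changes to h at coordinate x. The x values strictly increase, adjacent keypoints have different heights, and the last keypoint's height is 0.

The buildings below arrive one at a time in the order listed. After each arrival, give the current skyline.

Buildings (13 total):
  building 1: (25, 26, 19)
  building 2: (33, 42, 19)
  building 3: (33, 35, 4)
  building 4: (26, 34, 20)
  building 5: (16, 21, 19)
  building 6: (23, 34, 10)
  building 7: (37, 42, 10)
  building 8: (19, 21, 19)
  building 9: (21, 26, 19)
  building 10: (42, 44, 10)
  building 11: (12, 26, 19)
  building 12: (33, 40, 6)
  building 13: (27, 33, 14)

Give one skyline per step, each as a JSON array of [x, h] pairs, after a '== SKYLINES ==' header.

== SKYLINES ==
[[25,19],[26,0]]
[[25,19],[26,0],[33,19],[42,0]]
[[25,19],[26,0],[33,19],[42,0]]
[[25,19],[26,20],[34,19],[42,0]]
[[16,19],[21,0],[25,19],[26,20],[34,19],[42,0]]
[[16,19],[21,0],[23,10],[25,19],[26,20],[34,19],[42,0]]
[[16,19],[21,0],[23,10],[25,19],[26,20],[34,19],[42,0]]
[[16,19],[21,0],[23,10],[25,19],[26,20],[34,19],[42,0]]
[[16,19],[26,20],[34,19],[42,0]]
[[16,19],[26,20],[34,19],[42,10],[44,0]]
[[12,19],[26,20],[34,19],[42,10],[44,0]]
[[12,19],[26,20],[34,19],[42,10],[44,0]]
[[12,19],[26,20],[34,19],[42,10],[44,0]]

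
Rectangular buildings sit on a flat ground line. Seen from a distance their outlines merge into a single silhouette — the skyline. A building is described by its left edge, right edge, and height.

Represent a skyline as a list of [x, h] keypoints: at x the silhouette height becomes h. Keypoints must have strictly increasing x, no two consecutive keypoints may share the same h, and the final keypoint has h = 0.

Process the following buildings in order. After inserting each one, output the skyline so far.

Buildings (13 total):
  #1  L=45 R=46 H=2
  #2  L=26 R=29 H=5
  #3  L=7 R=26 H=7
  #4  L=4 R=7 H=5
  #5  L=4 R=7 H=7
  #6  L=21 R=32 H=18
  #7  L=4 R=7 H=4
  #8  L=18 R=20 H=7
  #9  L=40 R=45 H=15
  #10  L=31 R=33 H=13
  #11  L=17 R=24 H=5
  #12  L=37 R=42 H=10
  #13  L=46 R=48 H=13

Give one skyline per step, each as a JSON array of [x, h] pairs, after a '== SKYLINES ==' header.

== SKYLINES ==
[[45,2],[46,0]]
[[26,5],[29,0],[45,2],[46,0]]
[[7,7],[26,5],[29,0],[45,2],[46,0]]
[[4,5],[7,7],[26,5],[29,0],[45,2],[46,0]]
[[4,7],[26,5],[29,0],[45,2],[46,0]]
[[4,7],[21,18],[32,0],[45,2],[46,0]]
[[4,7],[21,18],[32,0],[45,2],[46,0]]
[[4,7],[21,18],[32,0],[45,2],[46,0]]
[[4,7],[21,18],[32,0],[40,15],[45,2],[46,0]]
[[4,7],[21,18],[32,13],[33,0],[40,15],[45,2],[46,0]]
[[4,7],[21,18],[32,13],[33,0],[40,15],[45,2],[46,0]]
[[4,7],[21,18],[32,13],[33,0],[37,10],[40,15],[45,2],[46,0]]
[[4,7],[21,18],[32,13],[33,0],[37,10],[40,15],[45,2],[46,13],[48,0]]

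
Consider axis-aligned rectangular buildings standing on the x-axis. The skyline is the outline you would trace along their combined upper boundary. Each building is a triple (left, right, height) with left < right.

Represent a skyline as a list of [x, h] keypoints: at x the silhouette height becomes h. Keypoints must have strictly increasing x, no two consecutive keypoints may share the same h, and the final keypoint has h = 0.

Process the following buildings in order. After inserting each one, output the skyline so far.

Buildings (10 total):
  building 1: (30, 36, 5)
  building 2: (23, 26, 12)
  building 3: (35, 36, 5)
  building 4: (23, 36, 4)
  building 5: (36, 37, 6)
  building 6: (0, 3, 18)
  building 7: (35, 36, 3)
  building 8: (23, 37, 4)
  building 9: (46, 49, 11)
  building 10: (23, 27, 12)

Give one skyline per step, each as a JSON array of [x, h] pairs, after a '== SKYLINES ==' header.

== SKYLINES ==
[[30,5],[36,0]]
[[23,12],[26,0],[30,5],[36,0]]
[[23,12],[26,0],[30,5],[36,0]]
[[23,12],[26,4],[30,5],[36,0]]
[[23,12],[26,4],[30,5],[36,6],[37,0]]
[[0,18],[3,0],[23,12],[26,4],[30,5],[36,6],[37,0]]
[[0,18],[3,0],[23,12],[26,4],[30,5],[36,6],[37,0]]
[[0,18],[3,0],[23,12],[26,4],[30,5],[36,6],[37,0]]
[[0,18],[3,0],[23,12],[26,4],[30,5],[36,6],[37,0],[46,11],[49,0]]
[[0,18],[3,0],[23,12],[27,4],[30,5],[36,6],[37,0],[46,11],[49,0]]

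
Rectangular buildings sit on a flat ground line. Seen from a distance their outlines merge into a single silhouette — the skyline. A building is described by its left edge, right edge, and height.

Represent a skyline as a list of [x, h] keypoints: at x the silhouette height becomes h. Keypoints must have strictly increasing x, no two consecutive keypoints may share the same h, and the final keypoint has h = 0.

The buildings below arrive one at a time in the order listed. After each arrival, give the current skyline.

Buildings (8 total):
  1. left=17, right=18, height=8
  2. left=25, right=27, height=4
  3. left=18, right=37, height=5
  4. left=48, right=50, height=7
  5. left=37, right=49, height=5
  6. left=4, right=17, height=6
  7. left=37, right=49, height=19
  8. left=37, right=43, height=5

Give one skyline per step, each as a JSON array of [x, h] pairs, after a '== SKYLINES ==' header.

== SKYLINES ==
[[17,8],[18,0]]
[[17,8],[18,0],[25,4],[27,0]]
[[17,8],[18,5],[37,0]]
[[17,8],[18,5],[37,0],[48,7],[50,0]]
[[17,8],[18,5],[48,7],[50,0]]
[[4,6],[17,8],[18,5],[48,7],[50,0]]
[[4,6],[17,8],[18,5],[37,19],[49,7],[50,0]]
[[4,6],[17,8],[18,5],[37,19],[49,7],[50,0]]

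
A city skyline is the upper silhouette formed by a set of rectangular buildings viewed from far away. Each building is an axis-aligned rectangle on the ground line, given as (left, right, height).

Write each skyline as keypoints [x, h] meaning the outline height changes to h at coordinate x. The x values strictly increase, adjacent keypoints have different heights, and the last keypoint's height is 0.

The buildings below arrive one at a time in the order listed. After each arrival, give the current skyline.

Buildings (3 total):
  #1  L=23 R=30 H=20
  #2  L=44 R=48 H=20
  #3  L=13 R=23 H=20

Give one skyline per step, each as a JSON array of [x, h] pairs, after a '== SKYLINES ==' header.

== SKYLINES ==
[[23,20],[30,0]]
[[23,20],[30,0],[44,20],[48,0]]
[[13,20],[30,0],[44,20],[48,0]]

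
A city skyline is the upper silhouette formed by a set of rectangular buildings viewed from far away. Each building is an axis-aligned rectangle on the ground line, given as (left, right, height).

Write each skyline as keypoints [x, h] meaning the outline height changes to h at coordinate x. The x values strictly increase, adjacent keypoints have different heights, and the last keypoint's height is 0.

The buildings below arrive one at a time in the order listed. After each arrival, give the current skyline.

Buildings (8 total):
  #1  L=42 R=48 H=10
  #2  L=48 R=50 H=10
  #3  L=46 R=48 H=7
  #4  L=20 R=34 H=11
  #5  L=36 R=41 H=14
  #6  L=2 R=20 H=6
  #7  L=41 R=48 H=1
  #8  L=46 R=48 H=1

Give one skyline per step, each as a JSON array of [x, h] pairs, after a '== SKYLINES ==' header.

== SKYLINES ==
[[42,10],[48,0]]
[[42,10],[50,0]]
[[42,10],[50,0]]
[[20,11],[34,0],[42,10],[50,0]]
[[20,11],[34,0],[36,14],[41,0],[42,10],[50,0]]
[[2,6],[20,11],[34,0],[36,14],[41,0],[42,10],[50,0]]
[[2,6],[20,11],[34,0],[36,14],[41,1],[42,10],[50,0]]
[[2,6],[20,11],[34,0],[36,14],[41,1],[42,10],[50,0]]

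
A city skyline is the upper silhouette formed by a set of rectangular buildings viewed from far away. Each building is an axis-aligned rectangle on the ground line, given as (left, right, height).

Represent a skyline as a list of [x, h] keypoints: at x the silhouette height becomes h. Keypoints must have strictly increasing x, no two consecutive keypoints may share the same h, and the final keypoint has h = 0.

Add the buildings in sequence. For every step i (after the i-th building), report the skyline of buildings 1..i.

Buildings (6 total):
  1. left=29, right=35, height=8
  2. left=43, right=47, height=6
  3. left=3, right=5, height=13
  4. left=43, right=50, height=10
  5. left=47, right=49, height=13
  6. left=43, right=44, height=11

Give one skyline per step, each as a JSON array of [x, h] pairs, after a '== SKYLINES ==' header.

== SKYLINES ==
[[29,8],[35,0]]
[[29,8],[35,0],[43,6],[47,0]]
[[3,13],[5,0],[29,8],[35,0],[43,6],[47,0]]
[[3,13],[5,0],[29,8],[35,0],[43,10],[50,0]]
[[3,13],[5,0],[29,8],[35,0],[43,10],[47,13],[49,10],[50,0]]
[[3,13],[5,0],[29,8],[35,0],[43,11],[44,10],[47,13],[49,10],[50,0]]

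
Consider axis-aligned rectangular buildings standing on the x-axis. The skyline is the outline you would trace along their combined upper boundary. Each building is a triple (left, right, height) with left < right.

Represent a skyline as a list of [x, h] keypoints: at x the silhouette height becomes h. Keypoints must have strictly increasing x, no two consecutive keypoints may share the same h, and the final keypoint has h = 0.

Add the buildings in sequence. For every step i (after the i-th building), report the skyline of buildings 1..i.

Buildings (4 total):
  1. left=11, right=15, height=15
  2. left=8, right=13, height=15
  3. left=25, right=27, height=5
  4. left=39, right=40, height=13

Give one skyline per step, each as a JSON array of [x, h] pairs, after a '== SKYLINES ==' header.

== SKYLINES ==
[[11,15],[15,0]]
[[8,15],[15,0]]
[[8,15],[15,0],[25,5],[27,0]]
[[8,15],[15,0],[25,5],[27,0],[39,13],[40,0]]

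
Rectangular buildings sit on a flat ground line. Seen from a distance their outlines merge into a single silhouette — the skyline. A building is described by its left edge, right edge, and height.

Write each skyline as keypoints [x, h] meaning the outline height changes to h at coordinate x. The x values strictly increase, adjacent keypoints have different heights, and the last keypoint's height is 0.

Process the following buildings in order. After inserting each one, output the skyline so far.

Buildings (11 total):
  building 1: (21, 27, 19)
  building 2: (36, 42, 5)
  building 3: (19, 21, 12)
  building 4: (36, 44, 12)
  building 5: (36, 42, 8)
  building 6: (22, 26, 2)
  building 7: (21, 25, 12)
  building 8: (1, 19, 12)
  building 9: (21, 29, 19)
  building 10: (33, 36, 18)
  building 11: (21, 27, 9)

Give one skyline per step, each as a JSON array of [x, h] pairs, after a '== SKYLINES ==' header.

== SKYLINES ==
[[21,19],[27,0]]
[[21,19],[27,0],[36,5],[42,0]]
[[19,12],[21,19],[27,0],[36,5],[42,0]]
[[19,12],[21,19],[27,0],[36,12],[44,0]]
[[19,12],[21,19],[27,0],[36,12],[44,0]]
[[19,12],[21,19],[27,0],[36,12],[44,0]]
[[19,12],[21,19],[27,0],[36,12],[44,0]]
[[1,12],[21,19],[27,0],[36,12],[44,0]]
[[1,12],[21,19],[29,0],[36,12],[44,0]]
[[1,12],[21,19],[29,0],[33,18],[36,12],[44,0]]
[[1,12],[21,19],[29,0],[33,18],[36,12],[44,0]]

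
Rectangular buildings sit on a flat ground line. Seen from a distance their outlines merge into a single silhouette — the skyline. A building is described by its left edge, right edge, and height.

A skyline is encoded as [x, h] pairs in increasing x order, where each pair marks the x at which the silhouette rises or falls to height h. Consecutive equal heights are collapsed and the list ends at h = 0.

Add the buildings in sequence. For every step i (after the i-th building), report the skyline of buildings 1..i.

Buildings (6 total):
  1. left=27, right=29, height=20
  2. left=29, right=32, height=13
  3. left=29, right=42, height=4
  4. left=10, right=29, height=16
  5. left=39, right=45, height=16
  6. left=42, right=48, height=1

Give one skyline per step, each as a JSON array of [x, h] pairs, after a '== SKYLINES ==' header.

== SKYLINES ==
[[27,20],[29,0]]
[[27,20],[29,13],[32,0]]
[[27,20],[29,13],[32,4],[42,0]]
[[10,16],[27,20],[29,13],[32,4],[42,0]]
[[10,16],[27,20],[29,13],[32,4],[39,16],[45,0]]
[[10,16],[27,20],[29,13],[32,4],[39,16],[45,1],[48,0]]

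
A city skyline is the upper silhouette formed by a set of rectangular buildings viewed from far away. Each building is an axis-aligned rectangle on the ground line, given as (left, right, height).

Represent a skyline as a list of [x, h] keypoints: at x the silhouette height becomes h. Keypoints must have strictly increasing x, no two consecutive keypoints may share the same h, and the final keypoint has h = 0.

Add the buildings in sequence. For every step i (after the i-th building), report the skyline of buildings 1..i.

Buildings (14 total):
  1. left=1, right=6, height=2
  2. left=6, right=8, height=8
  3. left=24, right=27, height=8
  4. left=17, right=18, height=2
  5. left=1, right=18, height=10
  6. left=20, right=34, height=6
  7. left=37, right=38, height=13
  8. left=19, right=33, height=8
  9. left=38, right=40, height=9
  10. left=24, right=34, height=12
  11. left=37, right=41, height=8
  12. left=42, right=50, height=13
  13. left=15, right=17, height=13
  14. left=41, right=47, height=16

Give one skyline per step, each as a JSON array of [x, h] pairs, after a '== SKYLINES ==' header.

== SKYLINES ==
[[1,2],[6,0]]
[[1,2],[6,8],[8,0]]
[[1,2],[6,8],[8,0],[24,8],[27,0]]
[[1,2],[6,8],[8,0],[17,2],[18,0],[24,8],[27,0]]
[[1,10],[18,0],[24,8],[27,0]]
[[1,10],[18,0],[20,6],[24,8],[27,6],[34,0]]
[[1,10],[18,0],[20,6],[24,8],[27,6],[34,0],[37,13],[38,0]]
[[1,10],[18,0],[19,8],[33,6],[34,0],[37,13],[38,0]]
[[1,10],[18,0],[19,8],[33,6],[34,0],[37,13],[38,9],[40,0]]
[[1,10],[18,0],[19,8],[24,12],[34,0],[37,13],[38,9],[40,0]]
[[1,10],[18,0],[19,8],[24,12],[34,0],[37,13],[38,9],[40,8],[41,0]]
[[1,10],[18,0],[19,8],[24,12],[34,0],[37,13],[38,9],[40,8],[41,0],[42,13],[50,0]]
[[1,10],[15,13],[17,10],[18,0],[19,8],[24,12],[34,0],[37,13],[38,9],[40,8],[41,0],[42,13],[50,0]]
[[1,10],[15,13],[17,10],[18,0],[19,8],[24,12],[34,0],[37,13],[38,9],[40,8],[41,16],[47,13],[50,0]]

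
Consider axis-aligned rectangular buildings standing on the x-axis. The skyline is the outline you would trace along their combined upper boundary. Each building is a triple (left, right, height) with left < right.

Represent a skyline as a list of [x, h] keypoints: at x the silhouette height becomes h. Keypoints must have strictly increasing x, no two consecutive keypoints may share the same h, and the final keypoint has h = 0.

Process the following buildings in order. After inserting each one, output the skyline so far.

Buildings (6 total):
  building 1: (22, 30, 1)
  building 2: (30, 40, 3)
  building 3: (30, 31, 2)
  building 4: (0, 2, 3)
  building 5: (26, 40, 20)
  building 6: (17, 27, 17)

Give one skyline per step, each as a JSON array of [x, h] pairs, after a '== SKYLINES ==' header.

== SKYLINES ==
[[22,1],[30,0]]
[[22,1],[30,3],[40,0]]
[[22,1],[30,3],[40,0]]
[[0,3],[2,0],[22,1],[30,3],[40,0]]
[[0,3],[2,0],[22,1],[26,20],[40,0]]
[[0,3],[2,0],[17,17],[26,20],[40,0]]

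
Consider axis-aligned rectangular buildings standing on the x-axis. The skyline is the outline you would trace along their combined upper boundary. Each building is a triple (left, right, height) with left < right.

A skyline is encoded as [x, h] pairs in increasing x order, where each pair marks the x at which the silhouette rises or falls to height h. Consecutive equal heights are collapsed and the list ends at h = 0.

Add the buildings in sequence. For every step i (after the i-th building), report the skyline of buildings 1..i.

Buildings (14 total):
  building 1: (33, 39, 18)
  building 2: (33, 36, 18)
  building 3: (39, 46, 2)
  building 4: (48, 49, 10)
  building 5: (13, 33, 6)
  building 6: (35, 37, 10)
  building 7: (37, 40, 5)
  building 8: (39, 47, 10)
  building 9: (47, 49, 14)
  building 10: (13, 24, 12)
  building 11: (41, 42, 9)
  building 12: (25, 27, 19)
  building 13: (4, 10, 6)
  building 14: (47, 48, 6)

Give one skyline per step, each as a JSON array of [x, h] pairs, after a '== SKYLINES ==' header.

== SKYLINES ==
[[33,18],[39,0]]
[[33,18],[39,0]]
[[33,18],[39,2],[46,0]]
[[33,18],[39,2],[46,0],[48,10],[49,0]]
[[13,6],[33,18],[39,2],[46,0],[48,10],[49,0]]
[[13,6],[33,18],[39,2],[46,0],[48,10],[49,0]]
[[13,6],[33,18],[39,5],[40,2],[46,0],[48,10],[49,0]]
[[13,6],[33,18],[39,10],[47,0],[48,10],[49,0]]
[[13,6],[33,18],[39,10],[47,14],[49,0]]
[[13,12],[24,6],[33,18],[39,10],[47,14],[49,0]]
[[13,12],[24,6],[33,18],[39,10],[47,14],[49,0]]
[[13,12],[24,6],[25,19],[27,6],[33,18],[39,10],[47,14],[49,0]]
[[4,6],[10,0],[13,12],[24,6],[25,19],[27,6],[33,18],[39,10],[47,14],[49,0]]
[[4,6],[10,0],[13,12],[24,6],[25,19],[27,6],[33,18],[39,10],[47,14],[49,0]]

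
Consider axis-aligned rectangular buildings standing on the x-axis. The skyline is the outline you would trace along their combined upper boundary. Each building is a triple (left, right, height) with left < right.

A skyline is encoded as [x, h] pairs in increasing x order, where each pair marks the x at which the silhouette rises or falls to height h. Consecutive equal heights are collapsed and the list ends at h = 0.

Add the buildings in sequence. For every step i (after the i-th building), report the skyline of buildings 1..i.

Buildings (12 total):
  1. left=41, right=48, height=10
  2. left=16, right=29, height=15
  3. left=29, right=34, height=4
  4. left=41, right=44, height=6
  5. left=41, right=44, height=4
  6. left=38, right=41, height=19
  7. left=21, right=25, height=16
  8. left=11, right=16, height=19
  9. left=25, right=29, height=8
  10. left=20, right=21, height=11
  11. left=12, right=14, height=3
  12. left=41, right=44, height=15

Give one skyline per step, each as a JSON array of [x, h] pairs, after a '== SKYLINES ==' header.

== SKYLINES ==
[[41,10],[48,0]]
[[16,15],[29,0],[41,10],[48,0]]
[[16,15],[29,4],[34,0],[41,10],[48,0]]
[[16,15],[29,4],[34,0],[41,10],[48,0]]
[[16,15],[29,4],[34,0],[41,10],[48,0]]
[[16,15],[29,4],[34,0],[38,19],[41,10],[48,0]]
[[16,15],[21,16],[25,15],[29,4],[34,0],[38,19],[41,10],[48,0]]
[[11,19],[16,15],[21,16],[25,15],[29,4],[34,0],[38,19],[41,10],[48,0]]
[[11,19],[16,15],[21,16],[25,15],[29,4],[34,0],[38,19],[41,10],[48,0]]
[[11,19],[16,15],[21,16],[25,15],[29,4],[34,0],[38,19],[41,10],[48,0]]
[[11,19],[16,15],[21,16],[25,15],[29,4],[34,0],[38,19],[41,10],[48,0]]
[[11,19],[16,15],[21,16],[25,15],[29,4],[34,0],[38,19],[41,15],[44,10],[48,0]]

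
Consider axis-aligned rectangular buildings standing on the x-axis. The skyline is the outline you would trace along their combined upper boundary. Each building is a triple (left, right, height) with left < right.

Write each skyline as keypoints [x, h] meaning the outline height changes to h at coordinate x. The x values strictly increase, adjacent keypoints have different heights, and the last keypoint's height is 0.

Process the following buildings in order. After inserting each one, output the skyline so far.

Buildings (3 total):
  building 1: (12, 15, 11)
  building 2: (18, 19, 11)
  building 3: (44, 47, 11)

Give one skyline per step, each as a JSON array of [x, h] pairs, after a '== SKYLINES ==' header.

== SKYLINES ==
[[12,11],[15,0]]
[[12,11],[15,0],[18,11],[19,0]]
[[12,11],[15,0],[18,11],[19,0],[44,11],[47,0]]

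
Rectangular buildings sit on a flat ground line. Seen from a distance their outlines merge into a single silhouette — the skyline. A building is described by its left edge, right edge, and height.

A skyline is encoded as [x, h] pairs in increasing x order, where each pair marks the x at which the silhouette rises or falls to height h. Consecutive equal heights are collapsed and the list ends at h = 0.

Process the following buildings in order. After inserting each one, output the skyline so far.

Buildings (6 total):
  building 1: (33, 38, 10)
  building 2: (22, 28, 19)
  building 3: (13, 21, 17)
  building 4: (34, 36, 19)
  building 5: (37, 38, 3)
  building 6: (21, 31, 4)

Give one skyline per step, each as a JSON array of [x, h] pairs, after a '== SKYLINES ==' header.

== SKYLINES ==
[[33,10],[38,0]]
[[22,19],[28,0],[33,10],[38,0]]
[[13,17],[21,0],[22,19],[28,0],[33,10],[38,0]]
[[13,17],[21,0],[22,19],[28,0],[33,10],[34,19],[36,10],[38,0]]
[[13,17],[21,0],[22,19],[28,0],[33,10],[34,19],[36,10],[38,0]]
[[13,17],[21,4],[22,19],[28,4],[31,0],[33,10],[34,19],[36,10],[38,0]]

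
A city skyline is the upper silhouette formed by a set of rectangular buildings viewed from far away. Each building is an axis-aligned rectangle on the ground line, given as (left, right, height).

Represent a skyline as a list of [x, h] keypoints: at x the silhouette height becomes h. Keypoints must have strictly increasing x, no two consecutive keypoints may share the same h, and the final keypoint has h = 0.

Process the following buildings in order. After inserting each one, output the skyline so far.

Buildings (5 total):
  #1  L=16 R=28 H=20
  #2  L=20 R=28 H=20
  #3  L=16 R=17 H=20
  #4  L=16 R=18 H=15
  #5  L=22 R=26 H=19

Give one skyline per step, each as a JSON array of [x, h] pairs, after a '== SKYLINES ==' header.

== SKYLINES ==
[[16,20],[28,0]]
[[16,20],[28,0]]
[[16,20],[28,0]]
[[16,20],[28,0]]
[[16,20],[28,0]]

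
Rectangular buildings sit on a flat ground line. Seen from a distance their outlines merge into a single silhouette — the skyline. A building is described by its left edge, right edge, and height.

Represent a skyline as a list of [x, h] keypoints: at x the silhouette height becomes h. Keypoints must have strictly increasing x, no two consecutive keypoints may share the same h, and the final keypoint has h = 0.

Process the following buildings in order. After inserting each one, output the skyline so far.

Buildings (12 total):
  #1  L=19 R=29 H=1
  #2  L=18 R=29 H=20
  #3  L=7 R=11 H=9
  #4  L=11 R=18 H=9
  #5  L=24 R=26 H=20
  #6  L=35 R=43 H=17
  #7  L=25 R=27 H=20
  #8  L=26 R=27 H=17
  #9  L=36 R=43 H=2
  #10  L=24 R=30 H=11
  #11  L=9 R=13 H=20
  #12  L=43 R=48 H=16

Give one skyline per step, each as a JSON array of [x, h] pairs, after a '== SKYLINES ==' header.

== SKYLINES ==
[[19,1],[29,0]]
[[18,20],[29,0]]
[[7,9],[11,0],[18,20],[29,0]]
[[7,9],[18,20],[29,0]]
[[7,9],[18,20],[29,0]]
[[7,9],[18,20],[29,0],[35,17],[43,0]]
[[7,9],[18,20],[29,0],[35,17],[43,0]]
[[7,9],[18,20],[29,0],[35,17],[43,0]]
[[7,9],[18,20],[29,0],[35,17],[43,0]]
[[7,9],[18,20],[29,11],[30,0],[35,17],[43,0]]
[[7,9],[9,20],[13,9],[18,20],[29,11],[30,0],[35,17],[43,0]]
[[7,9],[9,20],[13,9],[18,20],[29,11],[30,0],[35,17],[43,16],[48,0]]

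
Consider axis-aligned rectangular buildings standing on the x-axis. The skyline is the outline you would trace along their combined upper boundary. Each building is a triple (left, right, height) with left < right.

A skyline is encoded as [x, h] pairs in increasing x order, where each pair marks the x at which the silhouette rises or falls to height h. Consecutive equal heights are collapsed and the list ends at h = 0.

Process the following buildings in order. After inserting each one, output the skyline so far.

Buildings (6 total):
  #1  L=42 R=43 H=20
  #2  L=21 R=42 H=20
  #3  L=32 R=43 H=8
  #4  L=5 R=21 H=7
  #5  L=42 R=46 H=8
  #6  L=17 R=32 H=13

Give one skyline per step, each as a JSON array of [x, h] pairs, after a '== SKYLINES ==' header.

== SKYLINES ==
[[42,20],[43,0]]
[[21,20],[43,0]]
[[21,20],[43,0]]
[[5,7],[21,20],[43,0]]
[[5,7],[21,20],[43,8],[46,0]]
[[5,7],[17,13],[21,20],[43,8],[46,0]]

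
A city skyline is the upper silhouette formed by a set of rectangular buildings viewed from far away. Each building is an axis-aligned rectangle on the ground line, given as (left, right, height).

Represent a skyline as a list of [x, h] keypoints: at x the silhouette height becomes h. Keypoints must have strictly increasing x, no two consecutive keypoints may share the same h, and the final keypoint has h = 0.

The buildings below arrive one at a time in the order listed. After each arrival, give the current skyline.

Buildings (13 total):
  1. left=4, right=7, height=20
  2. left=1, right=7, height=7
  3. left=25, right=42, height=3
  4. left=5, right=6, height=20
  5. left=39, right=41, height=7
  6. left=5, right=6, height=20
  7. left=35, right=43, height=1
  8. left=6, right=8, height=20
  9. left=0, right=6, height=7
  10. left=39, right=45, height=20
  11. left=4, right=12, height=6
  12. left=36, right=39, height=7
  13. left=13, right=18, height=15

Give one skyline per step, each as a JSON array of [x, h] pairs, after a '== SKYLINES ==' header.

== SKYLINES ==
[[4,20],[7,0]]
[[1,7],[4,20],[7,0]]
[[1,7],[4,20],[7,0],[25,3],[42,0]]
[[1,7],[4,20],[7,0],[25,3],[42,0]]
[[1,7],[4,20],[7,0],[25,3],[39,7],[41,3],[42,0]]
[[1,7],[4,20],[7,0],[25,3],[39,7],[41,3],[42,0]]
[[1,7],[4,20],[7,0],[25,3],[39,7],[41,3],[42,1],[43,0]]
[[1,7],[4,20],[8,0],[25,3],[39,7],[41,3],[42,1],[43,0]]
[[0,7],[4,20],[8,0],[25,3],[39,7],[41,3],[42,1],[43,0]]
[[0,7],[4,20],[8,0],[25,3],[39,20],[45,0]]
[[0,7],[4,20],[8,6],[12,0],[25,3],[39,20],[45,0]]
[[0,7],[4,20],[8,6],[12,0],[25,3],[36,7],[39,20],[45,0]]
[[0,7],[4,20],[8,6],[12,0],[13,15],[18,0],[25,3],[36,7],[39,20],[45,0]]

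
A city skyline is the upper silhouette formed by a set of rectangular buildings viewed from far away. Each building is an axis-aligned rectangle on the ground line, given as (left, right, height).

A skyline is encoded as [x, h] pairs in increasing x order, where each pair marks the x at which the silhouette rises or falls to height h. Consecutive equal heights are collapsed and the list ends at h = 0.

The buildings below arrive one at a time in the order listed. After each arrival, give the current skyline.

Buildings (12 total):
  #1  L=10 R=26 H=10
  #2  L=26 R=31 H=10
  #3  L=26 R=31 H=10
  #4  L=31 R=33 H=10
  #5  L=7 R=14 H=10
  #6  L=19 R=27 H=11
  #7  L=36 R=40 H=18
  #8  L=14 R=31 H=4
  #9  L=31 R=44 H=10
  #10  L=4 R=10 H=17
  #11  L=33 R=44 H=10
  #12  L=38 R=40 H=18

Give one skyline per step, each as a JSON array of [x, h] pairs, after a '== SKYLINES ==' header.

== SKYLINES ==
[[10,10],[26,0]]
[[10,10],[31,0]]
[[10,10],[31,0]]
[[10,10],[33,0]]
[[7,10],[33,0]]
[[7,10],[19,11],[27,10],[33,0]]
[[7,10],[19,11],[27,10],[33,0],[36,18],[40,0]]
[[7,10],[19,11],[27,10],[33,0],[36,18],[40,0]]
[[7,10],[19,11],[27,10],[36,18],[40,10],[44,0]]
[[4,17],[10,10],[19,11],[27,10],[36,18],[40,10],[44,0]]
[[4,17],[10,10],[19,11],[27,10],[36,18],[40,10],[44,0]]
[[4,17],[10,10],[19,11],[27,10],[36,18],[40,10],[44,0]]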